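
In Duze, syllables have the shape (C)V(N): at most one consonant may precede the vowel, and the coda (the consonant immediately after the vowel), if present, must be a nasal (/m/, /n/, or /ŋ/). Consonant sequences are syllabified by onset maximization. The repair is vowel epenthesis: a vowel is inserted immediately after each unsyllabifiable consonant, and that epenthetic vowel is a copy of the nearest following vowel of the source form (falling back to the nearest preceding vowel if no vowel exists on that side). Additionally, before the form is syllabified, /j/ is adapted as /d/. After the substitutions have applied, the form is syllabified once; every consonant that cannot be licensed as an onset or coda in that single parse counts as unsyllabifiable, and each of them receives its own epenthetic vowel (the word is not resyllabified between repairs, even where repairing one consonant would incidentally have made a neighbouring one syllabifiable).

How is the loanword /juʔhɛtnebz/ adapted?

duʔɛhɛtenebeze

Substitution: /j/ → /d/, giving /duʔhɛtnebz/.
The consonants /ʔ/, /t/, /b/, /z/ cannot be parsed into a legal (C)V(N) syllable (only a nasal (/m/, /n/, or /ŋ/) is licensed in coda position; onsets are limited to one consonant).
Each unlicensed consonant becomes the onset of a new syllable: /ʔ/ → /ʔɛ/, /t/ → /te/, /b/ → /be/, /z/ → /ze/.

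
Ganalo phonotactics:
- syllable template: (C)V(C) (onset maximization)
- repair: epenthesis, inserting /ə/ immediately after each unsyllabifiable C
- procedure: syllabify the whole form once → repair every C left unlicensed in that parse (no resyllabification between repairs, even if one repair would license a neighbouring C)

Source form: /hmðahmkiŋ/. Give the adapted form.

həməðahməkiŋ

The consonants /h/, /m/, /m/ cannot be parsed into a legal (C)V(C) syllable (at most one coda consonant is licensed; onsets are limited to one consonant).
Epenthesis after each stranded consonant: /h/ → /hə/, /m/ → /mə/, /m/ → /mə/.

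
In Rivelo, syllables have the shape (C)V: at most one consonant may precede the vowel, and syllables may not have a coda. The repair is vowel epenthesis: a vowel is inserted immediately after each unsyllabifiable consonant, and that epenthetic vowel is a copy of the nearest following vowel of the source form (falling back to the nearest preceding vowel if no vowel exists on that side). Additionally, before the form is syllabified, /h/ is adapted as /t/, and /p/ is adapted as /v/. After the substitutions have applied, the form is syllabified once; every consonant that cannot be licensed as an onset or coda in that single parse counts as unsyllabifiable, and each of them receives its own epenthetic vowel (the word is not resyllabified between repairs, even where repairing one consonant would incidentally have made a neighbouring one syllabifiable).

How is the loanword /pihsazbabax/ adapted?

vitasazababaxa

Substitution: /p/ → /v/, /h/ → /t/, giving /vitsazbabax/.
The consonants /t/, /z/, /x/ cannot be parsed into a legal (C)V syllable (no codas are permitted; onsets are limited to one consonant).
Epenthesis after each stranded consonant: /t/ → /ta/, /z/ → /za/, /x/ → /xa/.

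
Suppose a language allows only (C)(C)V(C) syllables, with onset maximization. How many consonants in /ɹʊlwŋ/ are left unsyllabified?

2

The consonants /w/, /ŋ/ cannot be parsed into a legal (C)(C)V(C) syllable (at most one coda consonant is licensed; onsets may contain at most 2 consonants).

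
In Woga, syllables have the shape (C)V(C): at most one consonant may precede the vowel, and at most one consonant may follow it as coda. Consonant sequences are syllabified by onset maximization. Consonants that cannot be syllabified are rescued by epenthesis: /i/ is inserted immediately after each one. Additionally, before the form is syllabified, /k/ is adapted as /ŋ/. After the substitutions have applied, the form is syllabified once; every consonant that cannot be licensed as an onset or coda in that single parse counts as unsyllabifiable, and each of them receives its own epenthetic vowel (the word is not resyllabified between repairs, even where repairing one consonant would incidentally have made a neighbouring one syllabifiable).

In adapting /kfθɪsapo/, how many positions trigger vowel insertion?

After substitution the input is /ŋfθɪsapo/.
The unsyllabifiable consonants are /ŋ/, /f/; each receives one epenthetic vowel.

2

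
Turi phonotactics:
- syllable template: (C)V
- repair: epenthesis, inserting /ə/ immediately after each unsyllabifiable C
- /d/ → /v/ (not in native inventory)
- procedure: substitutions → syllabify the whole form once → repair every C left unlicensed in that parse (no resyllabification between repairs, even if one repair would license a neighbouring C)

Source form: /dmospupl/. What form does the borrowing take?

vəmosəpupələ

Substitution: /d/ → /v/, giving /vmospupl/.
Syllabifying with onset maximization leaves /v/, /s/, /p/, /l/ stranded (no codas are permitted; onsets are limited to one consonant).
Epenthesis after each stranded consonant: /v/ → /və/, /s/ → /sə/, /p/ → /pə/, /l/ → /lə/.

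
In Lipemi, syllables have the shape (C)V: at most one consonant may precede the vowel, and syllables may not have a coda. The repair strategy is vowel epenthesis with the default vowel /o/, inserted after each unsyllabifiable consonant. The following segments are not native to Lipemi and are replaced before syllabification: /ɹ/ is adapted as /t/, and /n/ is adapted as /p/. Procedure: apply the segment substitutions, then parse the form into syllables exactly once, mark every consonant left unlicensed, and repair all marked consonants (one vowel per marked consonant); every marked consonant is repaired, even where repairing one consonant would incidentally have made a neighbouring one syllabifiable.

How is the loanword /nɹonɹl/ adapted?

Substitution: /n/ → /p/, /ɹ/ → /t/, giving /ptoptl/.
Syllabifying with onset maximization leaves /p/, /p/, /t/, /l/ stranded (no codas are permitted; onsets are limited to one consonant).
Epenthesis after each stranded consonant: /p/ → /po/, /p/ → /po/, /t/ → /to/, /l/ → /lo/.

potopotolo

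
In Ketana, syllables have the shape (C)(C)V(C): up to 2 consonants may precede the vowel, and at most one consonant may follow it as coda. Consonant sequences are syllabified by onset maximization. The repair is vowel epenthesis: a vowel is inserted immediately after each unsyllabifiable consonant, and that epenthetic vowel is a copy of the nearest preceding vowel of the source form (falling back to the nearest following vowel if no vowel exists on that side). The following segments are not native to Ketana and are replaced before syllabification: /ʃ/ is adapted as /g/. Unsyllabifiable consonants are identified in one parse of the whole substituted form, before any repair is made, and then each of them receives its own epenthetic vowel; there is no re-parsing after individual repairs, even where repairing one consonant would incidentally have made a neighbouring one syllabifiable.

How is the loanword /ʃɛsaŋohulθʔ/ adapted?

Substitution: /ʃ/ → /g/, giving /gɛsaŋohulθʔ/.
The consonants /θ/, /ʔ/ cannot be parsed into a legal (C)(C)V(C) syllable (at most one coda consonant is licensed; onsets may contain at most 2 consonants).
Inserting the epenthetic vowel yields /θ/ → /θu/, /ʔ/ → /ʔu/.

gɛsaŋohulθuʔu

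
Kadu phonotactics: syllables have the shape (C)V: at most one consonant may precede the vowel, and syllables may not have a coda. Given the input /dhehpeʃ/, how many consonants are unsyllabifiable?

3

The consonants /d/, /h/, /ʃ/ cannot be parsed into a legal (C)V syllable (no codas are permitted; onsets are limited to one consonant).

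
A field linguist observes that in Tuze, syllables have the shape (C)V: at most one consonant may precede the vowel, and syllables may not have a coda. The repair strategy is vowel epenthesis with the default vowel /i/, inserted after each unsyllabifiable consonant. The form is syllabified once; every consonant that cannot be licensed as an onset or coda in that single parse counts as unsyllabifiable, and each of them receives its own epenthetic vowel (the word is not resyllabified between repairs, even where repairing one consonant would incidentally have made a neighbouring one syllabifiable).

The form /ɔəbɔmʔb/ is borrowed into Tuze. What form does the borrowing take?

Under (C)V, the unsyllabifiable consonants are /m/, /ʔ/, /b/ (no codas are permitted; onsets are limited to one consonant).
Inserting the epenthetic vowel yields /m/ → /mi/, /ʔ/ → /ʔi/, /b/ → /bi/.

ɔəbɔmiʔibi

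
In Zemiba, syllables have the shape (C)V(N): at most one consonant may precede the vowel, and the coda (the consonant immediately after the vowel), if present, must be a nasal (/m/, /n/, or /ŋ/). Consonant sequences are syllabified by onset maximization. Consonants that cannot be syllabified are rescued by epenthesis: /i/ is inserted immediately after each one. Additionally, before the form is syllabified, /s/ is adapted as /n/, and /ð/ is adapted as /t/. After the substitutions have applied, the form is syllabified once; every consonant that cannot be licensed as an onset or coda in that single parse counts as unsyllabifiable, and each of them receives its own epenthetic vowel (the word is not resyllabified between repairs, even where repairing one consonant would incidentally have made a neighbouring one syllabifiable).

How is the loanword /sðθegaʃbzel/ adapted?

Substitution: /s/ → /n/, /ð/ → /t/, giving /ntθegaʃbzel/.
Under (C)V(N), the unsyllabifiable consonants are /n/, /t/, /ʃ/, /b/, /l/ (only a nasal (/m/, /n/, or /ŋ/) is licensed in coda position; onsets are limited to one consonant).
Inserting the epenthetic vowel yields /n/ → /ni/, /t/ → /ti/, /ʃ/ → /ʃi/, /b/ → /bi/, /l/ → /li/.

nitiθegaʃibizeli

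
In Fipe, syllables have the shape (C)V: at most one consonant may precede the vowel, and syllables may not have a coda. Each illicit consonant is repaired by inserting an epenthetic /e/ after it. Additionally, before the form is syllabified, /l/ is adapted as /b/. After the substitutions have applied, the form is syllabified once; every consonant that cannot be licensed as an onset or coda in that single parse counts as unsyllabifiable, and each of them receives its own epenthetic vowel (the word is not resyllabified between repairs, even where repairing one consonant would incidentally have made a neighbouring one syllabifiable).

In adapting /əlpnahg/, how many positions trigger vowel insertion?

After substitution the input is /əbpnahg/.
The unsyllabifiable consonants are /b/, /p/, /h/, /g/; each receives one epenthetic vowel.

4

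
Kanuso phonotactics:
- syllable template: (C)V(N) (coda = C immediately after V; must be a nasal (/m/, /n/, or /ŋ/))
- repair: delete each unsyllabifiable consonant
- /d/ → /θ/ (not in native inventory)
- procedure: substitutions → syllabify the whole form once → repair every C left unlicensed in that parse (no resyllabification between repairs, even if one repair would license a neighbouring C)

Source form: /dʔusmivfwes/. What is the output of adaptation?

ʔumiwe

Substitution: /d/ → /θ/, giving /θʔusmivfwes/.
The consonants /θ/, /s/, /v/, /f/, /s/ cannot be parsed into a legal (C)V(N) syllable (only a nasal (/m/, /n/, or /ŋ/) is licensed in coda position; onsets are limited to one consonant).
Deleting the stranded consonants removes /θ/, /s/, /v/, /f/, /s/.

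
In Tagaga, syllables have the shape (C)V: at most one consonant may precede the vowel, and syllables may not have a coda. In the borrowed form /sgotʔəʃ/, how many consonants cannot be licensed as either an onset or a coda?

Syllabifying with onset maximization leaves /s/, /t/, /ʃ/ stranded (no codas are permitted; onsets are limited to one consonant).

3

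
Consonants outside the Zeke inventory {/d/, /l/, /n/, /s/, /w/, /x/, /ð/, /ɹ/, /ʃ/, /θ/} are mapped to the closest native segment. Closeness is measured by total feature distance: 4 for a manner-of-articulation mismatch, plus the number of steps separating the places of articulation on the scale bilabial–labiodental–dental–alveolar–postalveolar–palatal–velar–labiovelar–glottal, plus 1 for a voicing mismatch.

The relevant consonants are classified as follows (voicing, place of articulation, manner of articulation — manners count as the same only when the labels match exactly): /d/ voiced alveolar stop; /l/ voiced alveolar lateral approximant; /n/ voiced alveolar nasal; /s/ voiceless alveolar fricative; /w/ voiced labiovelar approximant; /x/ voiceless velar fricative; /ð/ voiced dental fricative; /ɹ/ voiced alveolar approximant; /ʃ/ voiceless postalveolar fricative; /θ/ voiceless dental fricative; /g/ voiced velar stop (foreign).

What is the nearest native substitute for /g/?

/d/ is closest: same manner (stop), place distance 3 (velar→alveolar), same voicing; total 3. Next closest is /w/ at distance 5.

d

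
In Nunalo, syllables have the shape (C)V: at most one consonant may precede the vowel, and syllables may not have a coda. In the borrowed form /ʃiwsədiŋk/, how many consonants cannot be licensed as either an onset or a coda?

3

Syllabifying with onset maximization leaves /w/, /ŋ/, /k/ stranded (no codas are permitted; onsets are limited to one consonant).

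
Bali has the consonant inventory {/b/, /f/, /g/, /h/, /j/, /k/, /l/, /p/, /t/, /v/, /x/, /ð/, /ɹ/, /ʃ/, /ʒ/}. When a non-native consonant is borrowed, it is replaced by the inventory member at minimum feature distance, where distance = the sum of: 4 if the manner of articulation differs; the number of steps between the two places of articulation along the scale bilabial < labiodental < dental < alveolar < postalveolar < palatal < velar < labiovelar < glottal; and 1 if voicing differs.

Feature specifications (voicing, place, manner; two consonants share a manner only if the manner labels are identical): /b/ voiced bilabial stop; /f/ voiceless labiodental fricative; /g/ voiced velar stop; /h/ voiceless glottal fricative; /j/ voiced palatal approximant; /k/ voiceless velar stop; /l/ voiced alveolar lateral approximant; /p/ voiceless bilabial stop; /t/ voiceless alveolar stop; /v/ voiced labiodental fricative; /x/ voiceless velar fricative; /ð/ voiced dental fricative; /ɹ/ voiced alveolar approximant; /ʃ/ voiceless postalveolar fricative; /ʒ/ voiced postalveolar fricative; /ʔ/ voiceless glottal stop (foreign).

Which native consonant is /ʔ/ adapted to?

k

/k/ is closest: same manner (stop), place distance 2 (glottal→velar), same voicing; total 2. Next closest is /g/ at distance 3.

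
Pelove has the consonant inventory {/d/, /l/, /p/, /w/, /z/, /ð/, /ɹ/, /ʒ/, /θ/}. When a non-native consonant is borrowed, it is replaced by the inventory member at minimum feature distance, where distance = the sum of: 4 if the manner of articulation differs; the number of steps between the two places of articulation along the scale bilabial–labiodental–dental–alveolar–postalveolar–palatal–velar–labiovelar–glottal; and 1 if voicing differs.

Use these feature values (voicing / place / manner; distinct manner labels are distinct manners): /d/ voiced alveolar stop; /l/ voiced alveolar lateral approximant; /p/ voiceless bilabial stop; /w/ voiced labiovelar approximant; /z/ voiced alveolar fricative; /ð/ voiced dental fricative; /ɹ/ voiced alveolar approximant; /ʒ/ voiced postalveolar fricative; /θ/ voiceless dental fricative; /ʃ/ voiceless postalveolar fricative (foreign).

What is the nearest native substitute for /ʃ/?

/ʒ/ is closest: same manner (fricative), place distance 0 (postalveolar→postalveolar), voicing differs (+1); total 1. Next closest is /z/ at distance 2.

ʒ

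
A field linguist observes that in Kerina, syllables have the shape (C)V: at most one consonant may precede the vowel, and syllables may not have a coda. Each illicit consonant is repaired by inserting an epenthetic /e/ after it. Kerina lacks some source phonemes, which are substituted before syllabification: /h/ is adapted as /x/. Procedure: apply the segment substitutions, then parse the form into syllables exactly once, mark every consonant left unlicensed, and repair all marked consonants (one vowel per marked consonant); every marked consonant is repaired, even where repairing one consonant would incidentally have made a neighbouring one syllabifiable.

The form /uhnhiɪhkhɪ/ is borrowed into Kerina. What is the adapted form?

Substitution: /h/ → /x/, giving /uxnxiɪxkxɪ/.
Under (C)V, the unsyllabifiable consonants are /x/, /n/, /x/, /k/ (no codas are permitted; onsets are limited to one consonant).
Inserting the epenthetic vowel yields /x/ → /xe/, /n/ → /ne/, /x/ → /xe/, /k/ → /ke/.

uxenexiɪxekexɪ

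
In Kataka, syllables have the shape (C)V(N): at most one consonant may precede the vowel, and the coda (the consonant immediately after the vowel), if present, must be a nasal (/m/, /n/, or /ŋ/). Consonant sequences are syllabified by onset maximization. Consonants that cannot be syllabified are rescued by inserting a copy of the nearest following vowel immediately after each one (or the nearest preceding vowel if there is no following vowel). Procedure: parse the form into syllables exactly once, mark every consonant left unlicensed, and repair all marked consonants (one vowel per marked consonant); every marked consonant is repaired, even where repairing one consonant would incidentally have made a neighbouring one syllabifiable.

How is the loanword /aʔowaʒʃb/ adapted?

Under (C)V(N), the unsyllabifiable consonants are /ʒ/, /ʃ/, /b/ (only a nasal (/m/, /n/, or /ŋ/) is licensed in coda position; onsets are limited to one consonant).
Each unlicensed consonant becomes the onset of a new syllable: /ʒ/ → /ʒa/, /ʃ/ → /ʃa/, /b/ → /ba/.

aʔowaʒaʃaba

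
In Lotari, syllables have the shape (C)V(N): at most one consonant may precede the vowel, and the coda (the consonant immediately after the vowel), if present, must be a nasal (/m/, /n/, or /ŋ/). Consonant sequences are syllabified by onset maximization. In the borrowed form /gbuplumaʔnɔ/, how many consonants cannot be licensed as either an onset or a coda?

3

The consonants /g/, /p/, /ʔ/ cannot be parsed into a legal (C)V(N) syllable (only a nasal (/m/, /n/, or /ŋ/) is licensed in coda position; onsets are limited to one consonant).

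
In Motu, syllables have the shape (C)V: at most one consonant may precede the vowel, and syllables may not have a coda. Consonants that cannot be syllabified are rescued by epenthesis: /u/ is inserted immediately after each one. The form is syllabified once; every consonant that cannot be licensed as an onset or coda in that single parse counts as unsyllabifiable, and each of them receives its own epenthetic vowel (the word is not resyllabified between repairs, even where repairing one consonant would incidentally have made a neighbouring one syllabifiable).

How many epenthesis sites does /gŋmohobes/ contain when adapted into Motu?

3

The unsyllabifiable consonants are /g/, /ŋ/, /s/; each receives one epenthetic vowel.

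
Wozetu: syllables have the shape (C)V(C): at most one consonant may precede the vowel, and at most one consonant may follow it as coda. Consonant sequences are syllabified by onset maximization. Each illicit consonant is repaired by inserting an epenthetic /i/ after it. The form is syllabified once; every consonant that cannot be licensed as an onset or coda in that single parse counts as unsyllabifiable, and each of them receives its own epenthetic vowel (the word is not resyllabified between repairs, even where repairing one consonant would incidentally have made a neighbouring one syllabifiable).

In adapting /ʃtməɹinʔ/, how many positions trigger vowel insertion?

The unsyllabifiable consonants are /ʃ/, /t/, /ʔ/; each receives one epenthetic vowel.

3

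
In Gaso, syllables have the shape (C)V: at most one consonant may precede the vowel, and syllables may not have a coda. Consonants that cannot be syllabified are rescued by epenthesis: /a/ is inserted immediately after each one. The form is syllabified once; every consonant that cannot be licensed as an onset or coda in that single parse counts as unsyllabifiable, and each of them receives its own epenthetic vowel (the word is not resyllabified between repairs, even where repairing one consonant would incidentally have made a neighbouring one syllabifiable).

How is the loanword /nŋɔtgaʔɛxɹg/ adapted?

Under (C)V, the unsyllabifiable consonants are /n/, /t/, /x/, /ɹ/, /g/ (no codas are permitted; onsets are limited to one consonant).
Each unlicensed consonant becomes the onset of a new syllable: /n/ → /na/, /t/ → /ta/, /x/ → /xa/, /ɹ/ → /ɹa/, /g/ → /ga/.

naŋɔtagaʔɛxaɹaga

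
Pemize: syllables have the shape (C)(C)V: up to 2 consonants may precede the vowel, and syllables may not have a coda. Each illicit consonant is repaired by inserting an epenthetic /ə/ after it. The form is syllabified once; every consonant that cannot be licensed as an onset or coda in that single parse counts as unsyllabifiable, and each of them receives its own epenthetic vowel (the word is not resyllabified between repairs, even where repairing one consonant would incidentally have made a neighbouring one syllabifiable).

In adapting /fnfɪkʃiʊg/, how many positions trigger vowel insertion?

2

The unsyllabifiable consonants are /f/, /g/; each receives one epenthetic vowel.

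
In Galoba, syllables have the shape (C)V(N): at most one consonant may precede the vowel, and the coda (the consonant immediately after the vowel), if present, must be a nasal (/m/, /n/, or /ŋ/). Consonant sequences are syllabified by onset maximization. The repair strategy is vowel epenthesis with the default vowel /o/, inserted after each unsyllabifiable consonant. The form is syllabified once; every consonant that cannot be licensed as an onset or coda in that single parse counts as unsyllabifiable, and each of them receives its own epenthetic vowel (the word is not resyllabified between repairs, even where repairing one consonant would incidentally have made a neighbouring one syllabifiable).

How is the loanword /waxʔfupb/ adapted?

waxoʔofupobo

Under (C)V(N), the unsyllabifiable consonants are /x/, /ʔ/, /p/, /b/ (only a nasal (/m/, /n/, or /ŋ/) is licensed in coda position; onsets are limited to one consonant).
Inserting the epenthetic vowel yields /x/ → /xo/, /ʔ/ → /ʔo/, /p/ → /po/, /b/ → /bo/.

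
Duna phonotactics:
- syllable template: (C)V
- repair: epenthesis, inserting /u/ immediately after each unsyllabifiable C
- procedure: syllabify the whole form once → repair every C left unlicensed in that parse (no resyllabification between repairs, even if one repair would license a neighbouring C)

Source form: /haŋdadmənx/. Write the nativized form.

Syllabifying with onset maximization leaves /ŋ/, /d/, /n/, /x/ stranded (no codas are permitted; onsets are limited to one consonant).
Epenthesis after each stranded consonant: /ŋ/ → /ŋu/, /d/ → /du/, /n/ → /nu/, /x/ → /xu/.

haŋudadumənuxu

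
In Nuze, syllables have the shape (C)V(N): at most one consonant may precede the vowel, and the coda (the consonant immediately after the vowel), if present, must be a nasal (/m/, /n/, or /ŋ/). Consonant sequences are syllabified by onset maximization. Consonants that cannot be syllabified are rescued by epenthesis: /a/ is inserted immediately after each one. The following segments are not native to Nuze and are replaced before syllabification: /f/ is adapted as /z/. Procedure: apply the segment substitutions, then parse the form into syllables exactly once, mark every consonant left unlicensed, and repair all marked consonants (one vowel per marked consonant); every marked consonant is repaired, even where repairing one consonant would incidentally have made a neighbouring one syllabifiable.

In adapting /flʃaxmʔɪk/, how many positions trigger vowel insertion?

After substitution the input is /zlʃaxmʔɪk/.
The unsyllabifiable consonants are /z/, /l/, /x/, /m/, /k/; each receives one epenthetic vowel.

5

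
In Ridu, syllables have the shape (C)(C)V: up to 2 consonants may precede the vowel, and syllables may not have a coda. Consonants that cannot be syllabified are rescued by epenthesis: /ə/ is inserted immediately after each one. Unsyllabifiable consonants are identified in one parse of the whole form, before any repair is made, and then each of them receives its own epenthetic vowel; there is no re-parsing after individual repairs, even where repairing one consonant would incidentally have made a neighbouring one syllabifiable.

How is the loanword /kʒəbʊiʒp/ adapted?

kʒəbʊiʒəpə

Under (C)(C)V, the unsyllabifiable consonants are /ʒ/, /p/ (no codas are permitted; onsets may contain at most 2 consonants).
Each unlicensed consonant becomes the onset of a new syllable: /ʒ/ → /ʒə/, /p/ → /pə/.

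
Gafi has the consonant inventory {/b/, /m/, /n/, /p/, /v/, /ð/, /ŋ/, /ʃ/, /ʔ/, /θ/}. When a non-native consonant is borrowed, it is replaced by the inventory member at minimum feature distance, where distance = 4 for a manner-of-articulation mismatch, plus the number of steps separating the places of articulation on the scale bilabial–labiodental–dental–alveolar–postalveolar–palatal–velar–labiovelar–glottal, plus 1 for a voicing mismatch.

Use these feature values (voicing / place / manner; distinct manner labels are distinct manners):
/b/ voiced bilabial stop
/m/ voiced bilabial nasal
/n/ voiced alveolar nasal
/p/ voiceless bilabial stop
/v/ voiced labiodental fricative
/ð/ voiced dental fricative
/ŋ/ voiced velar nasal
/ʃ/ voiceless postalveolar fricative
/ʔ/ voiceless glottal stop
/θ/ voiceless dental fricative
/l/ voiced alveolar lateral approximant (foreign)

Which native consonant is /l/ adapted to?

/n/ is closest: manner differs (lateral approximant→nasal, +4), place distance 0 (alveolar→alveolar), same voicing; total 4. Next closest is /ð/ at distance 5.

n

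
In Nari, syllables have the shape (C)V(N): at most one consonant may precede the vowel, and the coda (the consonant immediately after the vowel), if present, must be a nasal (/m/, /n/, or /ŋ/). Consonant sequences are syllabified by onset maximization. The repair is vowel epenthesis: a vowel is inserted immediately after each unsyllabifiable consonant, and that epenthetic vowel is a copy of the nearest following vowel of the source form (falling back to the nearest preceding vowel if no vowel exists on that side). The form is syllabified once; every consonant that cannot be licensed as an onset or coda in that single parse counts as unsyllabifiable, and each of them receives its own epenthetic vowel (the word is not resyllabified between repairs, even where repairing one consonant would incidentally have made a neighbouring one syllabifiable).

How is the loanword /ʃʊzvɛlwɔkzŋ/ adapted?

Syllabifying with onset maximization leaves /z/, /l/, /k/, /z/, /ŋ/ stranded (only a nasal (/m/, /n/, or /ŋ/) is licensed in coda position; onsets are limited to one consonant).
Each unlicensed consonant becomes the onset of a new syllable: /z/ → /zɛ/, /l/ → /lɔ/, /k/ → /kɔ/, /z/ → /zɔ/, /ŋ/ → /ŋɔ/.

ʃʊzɛvɛlɔwɔkɔzɔŋɔ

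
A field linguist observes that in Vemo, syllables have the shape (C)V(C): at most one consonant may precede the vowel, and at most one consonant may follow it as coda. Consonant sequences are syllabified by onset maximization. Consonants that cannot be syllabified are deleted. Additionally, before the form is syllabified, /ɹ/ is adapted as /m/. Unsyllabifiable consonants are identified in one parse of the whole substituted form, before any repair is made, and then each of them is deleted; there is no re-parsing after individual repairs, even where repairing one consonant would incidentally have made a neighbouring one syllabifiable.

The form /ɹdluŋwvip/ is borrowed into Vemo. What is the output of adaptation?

luŋvip

Substitution: /ɹ/ → /m/, giving /mdluŋwvip/.
The consonants /m/, /d/, /w/ cannot be parsed into a legal (C)V(C) syllable (at most one coda consonant is licensed; onsets are limited to one consonant).
Each unlicensed consonant is deleted: /m/, /d/, /w/.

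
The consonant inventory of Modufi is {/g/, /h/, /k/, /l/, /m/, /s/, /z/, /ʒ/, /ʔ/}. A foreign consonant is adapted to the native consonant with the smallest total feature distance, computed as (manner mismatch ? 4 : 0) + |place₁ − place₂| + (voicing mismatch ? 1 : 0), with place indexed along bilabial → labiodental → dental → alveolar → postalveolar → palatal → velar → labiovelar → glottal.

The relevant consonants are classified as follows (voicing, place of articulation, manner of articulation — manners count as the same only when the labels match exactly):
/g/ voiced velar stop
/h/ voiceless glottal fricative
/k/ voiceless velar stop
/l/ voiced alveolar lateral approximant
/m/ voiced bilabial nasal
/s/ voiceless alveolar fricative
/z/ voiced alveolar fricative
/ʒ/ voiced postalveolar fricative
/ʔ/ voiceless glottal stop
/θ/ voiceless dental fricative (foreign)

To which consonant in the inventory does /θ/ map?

/s/ is closest: same manner (fricative), place distance 1 (dental→alveolar), same voicing; total 1. Next closest is /z/ at distance 2.

s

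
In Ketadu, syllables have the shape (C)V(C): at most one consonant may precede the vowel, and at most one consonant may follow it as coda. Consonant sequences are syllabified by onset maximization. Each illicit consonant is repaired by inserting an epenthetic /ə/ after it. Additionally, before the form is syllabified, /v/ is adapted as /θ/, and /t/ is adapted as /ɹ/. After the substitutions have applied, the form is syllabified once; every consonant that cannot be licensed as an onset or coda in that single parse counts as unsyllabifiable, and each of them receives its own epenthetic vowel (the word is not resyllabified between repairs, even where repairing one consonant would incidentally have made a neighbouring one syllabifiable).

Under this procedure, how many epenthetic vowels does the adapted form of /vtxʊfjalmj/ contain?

4

After substitution the input is /θɹxʊfjalmj/.
The unsyllabifiable consonants are /θ/, /ɹ/, /m/, /j/; each receives one epenthetic vowel.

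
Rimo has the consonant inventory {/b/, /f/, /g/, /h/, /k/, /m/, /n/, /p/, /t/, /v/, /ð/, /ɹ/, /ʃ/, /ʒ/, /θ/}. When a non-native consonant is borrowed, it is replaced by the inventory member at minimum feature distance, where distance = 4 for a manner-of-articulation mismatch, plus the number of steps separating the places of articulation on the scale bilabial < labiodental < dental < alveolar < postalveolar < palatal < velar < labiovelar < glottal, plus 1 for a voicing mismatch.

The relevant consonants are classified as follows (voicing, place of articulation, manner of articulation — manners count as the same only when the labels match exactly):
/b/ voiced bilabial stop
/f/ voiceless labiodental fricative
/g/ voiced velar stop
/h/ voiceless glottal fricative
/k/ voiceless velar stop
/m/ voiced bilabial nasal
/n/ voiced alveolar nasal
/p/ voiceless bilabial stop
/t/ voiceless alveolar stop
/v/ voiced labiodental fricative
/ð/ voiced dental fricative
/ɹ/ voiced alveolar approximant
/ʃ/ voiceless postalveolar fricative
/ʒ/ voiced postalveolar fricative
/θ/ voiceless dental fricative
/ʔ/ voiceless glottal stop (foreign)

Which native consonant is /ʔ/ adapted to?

k

/k/ is closest: same manner (stop), place distance 2 (glottal→velar), same voicing; total 2. Next closest is /g/ at distance 3.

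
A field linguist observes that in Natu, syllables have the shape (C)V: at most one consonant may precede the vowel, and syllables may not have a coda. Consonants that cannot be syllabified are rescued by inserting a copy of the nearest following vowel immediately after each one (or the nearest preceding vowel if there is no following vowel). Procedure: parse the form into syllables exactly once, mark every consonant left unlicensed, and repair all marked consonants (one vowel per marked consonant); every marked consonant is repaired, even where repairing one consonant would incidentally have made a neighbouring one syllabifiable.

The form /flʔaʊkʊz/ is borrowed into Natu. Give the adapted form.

falaʔaʊkʊzʊ

The consonants /f/, /l/, /z/ cannot be parsed into a legal (C)V syllable (no codas are permitted; onsets are limited to one consonant).
Epenthesis after each stranded consonant: /f/ → /fa/, /l/ → /la/, /z/ → /zʊ/.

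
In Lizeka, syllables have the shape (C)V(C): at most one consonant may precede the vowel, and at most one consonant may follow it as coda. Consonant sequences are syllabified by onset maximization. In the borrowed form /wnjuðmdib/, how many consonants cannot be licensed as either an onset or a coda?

3

Under (C)V(C), the unsyllabifiable consonants are /w/, /n/, /m/ (at most one coda consonant is licensed; onsets are limited to one consonant).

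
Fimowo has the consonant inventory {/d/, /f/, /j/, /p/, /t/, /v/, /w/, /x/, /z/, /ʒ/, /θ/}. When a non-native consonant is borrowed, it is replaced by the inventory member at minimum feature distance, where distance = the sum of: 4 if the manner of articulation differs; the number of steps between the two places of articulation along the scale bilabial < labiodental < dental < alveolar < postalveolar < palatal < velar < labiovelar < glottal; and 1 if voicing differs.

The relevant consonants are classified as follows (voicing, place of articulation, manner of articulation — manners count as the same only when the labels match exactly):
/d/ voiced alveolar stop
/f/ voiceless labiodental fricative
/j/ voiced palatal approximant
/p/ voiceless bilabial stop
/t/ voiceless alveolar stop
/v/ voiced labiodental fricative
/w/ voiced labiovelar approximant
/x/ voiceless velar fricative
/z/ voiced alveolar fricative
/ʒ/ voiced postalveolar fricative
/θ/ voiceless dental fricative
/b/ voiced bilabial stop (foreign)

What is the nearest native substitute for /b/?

p

/p/ is closest: same manner (stop), place distance 0 (bilabial→bilabial), voicing differs (+1); total 1. Next closest is /d/ at distance 3.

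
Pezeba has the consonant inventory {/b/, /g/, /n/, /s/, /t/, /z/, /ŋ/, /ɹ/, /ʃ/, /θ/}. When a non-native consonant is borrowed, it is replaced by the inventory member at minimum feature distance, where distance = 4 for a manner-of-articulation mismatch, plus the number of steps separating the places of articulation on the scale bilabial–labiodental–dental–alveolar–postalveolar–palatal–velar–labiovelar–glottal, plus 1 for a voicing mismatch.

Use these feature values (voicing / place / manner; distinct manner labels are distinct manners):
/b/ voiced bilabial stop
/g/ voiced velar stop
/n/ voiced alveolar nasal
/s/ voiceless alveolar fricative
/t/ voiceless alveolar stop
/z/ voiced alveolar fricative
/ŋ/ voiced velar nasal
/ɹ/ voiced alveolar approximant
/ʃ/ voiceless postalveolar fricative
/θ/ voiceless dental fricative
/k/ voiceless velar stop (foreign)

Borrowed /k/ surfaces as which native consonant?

g

/g/ is closest: same manner (stop), place distance 0 (velar→velar), voicing differs (+1); total 1. Next closest is /t/ at distance 3.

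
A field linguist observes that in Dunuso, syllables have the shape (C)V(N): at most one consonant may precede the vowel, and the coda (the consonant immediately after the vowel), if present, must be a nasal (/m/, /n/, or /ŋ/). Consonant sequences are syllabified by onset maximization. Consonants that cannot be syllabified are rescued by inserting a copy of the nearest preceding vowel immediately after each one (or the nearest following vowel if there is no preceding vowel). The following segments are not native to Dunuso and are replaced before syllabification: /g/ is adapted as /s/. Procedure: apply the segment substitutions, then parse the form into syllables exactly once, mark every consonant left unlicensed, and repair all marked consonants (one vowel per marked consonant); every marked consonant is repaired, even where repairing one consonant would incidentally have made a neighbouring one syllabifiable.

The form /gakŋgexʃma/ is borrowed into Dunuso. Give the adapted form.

sakaŋasexeʃema

Substitution: /g/ → /s/, giving /sakŋsexʃma/.
Under (C)V(N), the unsyllabifiable consonants are /k/, /ŋ/, /x/, /ʃ/ (only a nasal (/m/, /n/, or /ŋ/) is licensed in coda position; onsets are limited to one consonant).
Inserting the epenthetic vowel yields /k/ → /ka/, /ŋ/ → /ŋa/, /x/ → /xe/, /ʃ/ → /ʃe/.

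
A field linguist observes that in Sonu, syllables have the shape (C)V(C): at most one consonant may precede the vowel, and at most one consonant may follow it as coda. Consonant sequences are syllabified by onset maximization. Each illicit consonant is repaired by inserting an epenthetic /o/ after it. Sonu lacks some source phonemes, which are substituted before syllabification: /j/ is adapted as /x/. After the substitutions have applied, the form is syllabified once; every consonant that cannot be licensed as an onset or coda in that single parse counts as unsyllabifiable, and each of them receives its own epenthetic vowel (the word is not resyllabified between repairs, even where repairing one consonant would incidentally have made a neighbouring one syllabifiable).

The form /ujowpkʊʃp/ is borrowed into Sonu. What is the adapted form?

Substitution: /j/ → /x/, giving /uxowpkʊʃp/.
The consonants /p/, /p/ cannot be parsed into a legal (C)V(C) syllable (at most one coda consonant is licensed; onsets are limited to one consonant).
Epenthesis after each stranded consonant: /p/ → /po/, /p/ → /po/.

uxowpokʊʃpo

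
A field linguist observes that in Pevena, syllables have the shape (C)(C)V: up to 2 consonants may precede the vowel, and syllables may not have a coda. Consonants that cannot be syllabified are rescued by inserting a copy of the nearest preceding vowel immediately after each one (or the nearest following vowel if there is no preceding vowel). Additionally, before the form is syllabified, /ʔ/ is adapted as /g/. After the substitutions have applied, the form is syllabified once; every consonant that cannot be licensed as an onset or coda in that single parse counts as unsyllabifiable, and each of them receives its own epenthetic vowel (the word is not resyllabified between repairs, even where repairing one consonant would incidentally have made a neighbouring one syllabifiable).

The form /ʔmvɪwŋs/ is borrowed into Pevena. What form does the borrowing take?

gɪmvɪwɪŋɪsɪ

Substitution: /ʔ/ → /g/, giving /gmvɪwŋs/.
Syllabifying with onset maximization leaves /g/, /w/, /ŋ/, /s/ stranded (no codas are permitted; onsets may contain at most 2 consonants).
Inserting the epenthetic vowel yields /g/ → /gɪ/, /w/ → /wɪ/, /ŋ/ → /ŋɪ/, /s/ → /sɪ/.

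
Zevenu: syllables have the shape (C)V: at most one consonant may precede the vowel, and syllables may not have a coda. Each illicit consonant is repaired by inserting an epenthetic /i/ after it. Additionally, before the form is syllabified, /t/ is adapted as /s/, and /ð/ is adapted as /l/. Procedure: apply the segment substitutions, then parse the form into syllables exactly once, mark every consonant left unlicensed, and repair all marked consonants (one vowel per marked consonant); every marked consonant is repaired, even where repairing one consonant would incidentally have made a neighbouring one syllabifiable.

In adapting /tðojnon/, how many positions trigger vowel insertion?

After substitution the input is /slojnon/.
The unsyllabifiable consonants are /s/, /j/, /n/; each receives one epenthetic vowel.

3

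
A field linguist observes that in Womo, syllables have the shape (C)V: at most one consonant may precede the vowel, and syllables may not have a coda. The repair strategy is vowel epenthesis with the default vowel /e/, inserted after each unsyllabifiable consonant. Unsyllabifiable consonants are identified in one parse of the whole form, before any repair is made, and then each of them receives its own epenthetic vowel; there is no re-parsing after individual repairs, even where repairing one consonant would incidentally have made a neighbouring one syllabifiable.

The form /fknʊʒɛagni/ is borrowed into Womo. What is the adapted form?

fekenʊʒɛageni

The consonants /f/, /k/, /g/ cannot be parsed into a legal (C)V syllable (no codas are permitted; onsets are limited to one consonant).
Epenthesis after each stranded consonant: /f/ → /fe/, /k/ → /ke/, /g/ → /ge/.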